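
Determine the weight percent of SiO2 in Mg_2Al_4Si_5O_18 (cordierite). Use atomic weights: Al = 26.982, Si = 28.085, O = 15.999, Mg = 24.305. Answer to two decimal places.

Molar mass of Mg_2Al_4Si_5O_18 = 2·24.305 + 4·26.982 + 5·28.085 + 18·15.999 = 584.945 g/mol.
Each formula unit contains 5 Si, equivalent to 5/1 = 5.0000 mol SiO2.
M(SiO2) = 1×28.085 + 2×15.999 = 60.083 g/mol.
Mass of SiO2 per formula unit = 5.0000 × 60.083 = 300.415 g.
SiO2 wt% = 300.415 / 584.945 × 100 = 51.36%.

51.36 wt%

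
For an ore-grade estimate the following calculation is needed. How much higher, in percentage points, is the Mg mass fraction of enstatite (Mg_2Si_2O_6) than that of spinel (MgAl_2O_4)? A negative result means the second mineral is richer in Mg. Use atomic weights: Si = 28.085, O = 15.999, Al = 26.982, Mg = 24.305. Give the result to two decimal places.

7.13 percentage points

M(Mg_2Si_2O_6) = 200.774 g/mol, so wt% Mg = 48.610/200.774 × 100 = 24.21%.
M(MgAl_2O_4) = 142.265 g/mol, so wt% Mg = 24.305/142.265 × 100 = 17.08%.
24.21 − 17.08 = 7.13 pp.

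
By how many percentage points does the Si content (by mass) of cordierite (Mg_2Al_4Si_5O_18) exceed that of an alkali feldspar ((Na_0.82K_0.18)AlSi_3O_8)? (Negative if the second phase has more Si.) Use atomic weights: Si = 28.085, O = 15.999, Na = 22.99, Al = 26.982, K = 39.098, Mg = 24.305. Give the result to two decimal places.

Si in Mg_2Al_4Si_5O_18: molar mass 584.945 g/mol; 5×28.085 = 140.425 g → 24.01 wt%.
Si in (Na_0.82K_0.18)AlSi_3O_8: molar mass 265.118 g/mol; 3×28.085 = 84.255 g → 31.78 wt%.
Difference = 24.01 − 31.78 = -7.77 percentage points.

-7.77 percentage points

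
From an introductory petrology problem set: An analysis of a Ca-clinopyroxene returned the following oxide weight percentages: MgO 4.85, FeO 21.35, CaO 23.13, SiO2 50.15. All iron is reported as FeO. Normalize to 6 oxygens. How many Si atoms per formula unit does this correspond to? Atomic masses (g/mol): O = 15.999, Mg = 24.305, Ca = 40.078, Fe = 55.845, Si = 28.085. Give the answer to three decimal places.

MgO (M=40.304): mol = 0.12034; Mg = 0.12034, O = 0.12034.
FeO (M=71.844): mol = 0.29717; Fe = 0.29717, O = 0.29717.
CaO (M=56.077): mol = 0.41247; Ca = 0.41247, O = 0.41247.
SiO2 (M=60.083): mol = 0.83468; Si = 0.83468, O = 1.66936.
ΣO = 2.49934; factor = 6/ΣO = 2.40063.
Si apfu = 0.83468 × 2.40063 = 2.004.

2.004 Si apfu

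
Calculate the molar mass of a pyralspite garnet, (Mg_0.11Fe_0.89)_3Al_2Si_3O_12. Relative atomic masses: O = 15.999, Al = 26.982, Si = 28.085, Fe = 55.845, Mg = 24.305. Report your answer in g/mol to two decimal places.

487.33 g/mol

The formula mass is the sum 0.33(24.305) + 2.67(55.845) + 2(26.982) + 3(28.085) + 12(15.999).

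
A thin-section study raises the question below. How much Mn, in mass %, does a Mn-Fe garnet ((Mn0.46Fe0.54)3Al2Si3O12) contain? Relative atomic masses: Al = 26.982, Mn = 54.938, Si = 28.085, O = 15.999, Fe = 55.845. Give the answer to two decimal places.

15.27 mass %

Formula mass = 1.38·54.938 + 1.62·55.845 + 2·26.982 + 3·28.085 + 12·15.999 = 496.490 g/mol, of which 75.814 g is Mn.
So Mn makes up 75.814/496.490 = 0.1527 of the mass, i.e. 15.27%.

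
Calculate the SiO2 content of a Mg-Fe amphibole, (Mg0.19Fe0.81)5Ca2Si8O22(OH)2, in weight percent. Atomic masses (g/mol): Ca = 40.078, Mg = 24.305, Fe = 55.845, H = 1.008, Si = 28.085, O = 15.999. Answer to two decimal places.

51.13 wt%

Molar mass of (Mg0.19Fe0.81)5Ca2Si8O22(OH)2 = 0.95*24.305 + 4.05*55.845 + 2*40.078 + 8*28.085 + 24*15.999 + 2*1.008 = 940.090 g/mol.
Each formula unit contains 8 Si, equivalent to 8/1 = 8.0000 mol SiO2.
M(SiO2) = 1×28.085 + 2×15.999 = 60.083 g/mol.
Mass of SiO2 per formula unit = 8.0000 × 60.083 = 480.664 g.
SiO2 wt% = 480.664 / 940.090 × 100 = 51.13%.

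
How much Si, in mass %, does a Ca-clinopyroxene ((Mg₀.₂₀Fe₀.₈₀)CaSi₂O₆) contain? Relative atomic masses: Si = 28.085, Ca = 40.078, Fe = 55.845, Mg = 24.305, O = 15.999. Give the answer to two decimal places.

23.23 mass %

Molar mass of (Mg₀.₂₀Fe₀.₈₀)CaSi₂O₆: 0.20*24.305 + 0.80*55.845 + 1*40.078 + 2*28.085 + 6*15.999 = 241.779 g/mol.
Mass of Si per formula unit: 2 × 28.085 = 56.170 g.
Weight fraction Si = 56.170 / 241.779 = 0.2323.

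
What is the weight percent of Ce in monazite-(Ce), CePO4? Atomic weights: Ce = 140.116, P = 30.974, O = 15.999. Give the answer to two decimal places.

M(CePO4) = 235.086 g/mol.
Ce contributes 1 × 140.116 = 140.116 g per mole.
140.116/235.086 = 0.5960 → 59.60%.

59.60 wt%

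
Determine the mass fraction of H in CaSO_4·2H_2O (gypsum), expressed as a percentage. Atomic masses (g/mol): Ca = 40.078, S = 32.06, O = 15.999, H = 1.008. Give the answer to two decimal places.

M(CaSO_4·2H_2O) = 172.164 g/mol.
H contributes 4 × 1.008 = 4.032 g per mole.
4.032/172.164 = 0.0234 → 2.34%.

2.34 weight percent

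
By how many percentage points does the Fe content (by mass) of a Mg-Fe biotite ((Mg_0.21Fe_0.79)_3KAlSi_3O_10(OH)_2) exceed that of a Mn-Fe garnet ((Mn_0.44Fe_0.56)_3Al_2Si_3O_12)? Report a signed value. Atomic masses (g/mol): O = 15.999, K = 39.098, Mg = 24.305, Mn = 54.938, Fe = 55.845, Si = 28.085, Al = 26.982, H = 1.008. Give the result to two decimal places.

First mineral: 132.353 g Fe in 492.004 g formula = 26.90 wt% Fe.
Second mineral: 93.820 g Fe in 496.545 g formula = 18.89 wt% Fe.
26.90% − 18.89% gives a difference of 8.01 percentage points.

8.01 percentage points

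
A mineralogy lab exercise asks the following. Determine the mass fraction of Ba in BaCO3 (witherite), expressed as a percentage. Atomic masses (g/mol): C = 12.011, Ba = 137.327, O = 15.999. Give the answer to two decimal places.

69.59 weight percent

M(BaCO3) = 197.335 g/mol.
Ba contributes 1 × 137.327 = 137.327 g per mole.
137.327/197.335 = 0.6959 → 69.59%.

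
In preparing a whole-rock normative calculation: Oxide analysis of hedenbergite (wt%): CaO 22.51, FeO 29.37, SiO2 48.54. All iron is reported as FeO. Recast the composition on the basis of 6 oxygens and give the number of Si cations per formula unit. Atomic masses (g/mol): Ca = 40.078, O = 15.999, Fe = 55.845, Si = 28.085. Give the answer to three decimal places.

1.998 Si apfu

CaO (M=56.077): mol = 0.40141; Ca = 0.40141, O = 0.40141.
FeO (M=71.844): mol = 0.40880; Fe = 0.40880, O = 0.40880.
SiO2 (M=60.083): mol = 0.80788; Si = 0.80788, O = 1.61576.
ΣO = 2.42597; factor = 6/ΣO = 2.47324.
Si apfu = 0.80788 × 2.47324 = 1.998.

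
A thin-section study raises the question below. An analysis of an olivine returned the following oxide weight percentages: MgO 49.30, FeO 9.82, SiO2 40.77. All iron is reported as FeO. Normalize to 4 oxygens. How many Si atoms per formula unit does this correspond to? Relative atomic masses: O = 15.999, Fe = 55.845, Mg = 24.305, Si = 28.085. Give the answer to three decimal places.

0.999 Si apfu

49.30 wt% MgO ÷ 40.304 g/mol = 1.22320 mol, giving 1.22320 Mg and 1.22320 O.
9.82 wt% FeO ÷ 71.844 g/mol = 0.13669 mol, giving 0.13669 Fe and 0.13669 O.
40.77 wt% SiO2 ÷ 60.083 g/mol = 0.67856 mol, giving 0.67856 Si and 1.35712 O.
Oxygen sums to 2.71701; scaling by 4/2.71701 = 1.47221 puts the formula on 4 O.
Si: 0.67856 × 1.47221 = 0.999 atoms per formula unit.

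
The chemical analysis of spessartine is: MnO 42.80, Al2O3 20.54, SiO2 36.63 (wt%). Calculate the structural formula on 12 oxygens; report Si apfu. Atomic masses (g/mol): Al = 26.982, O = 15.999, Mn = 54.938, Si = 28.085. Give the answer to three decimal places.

3.014 Si apfu

MnO: 42.80/70.937 = 0.60335 mol → 0.60335 mol Mn, 0.60335 mol O.
Al2O3: 20.54/101.961 = 0.20145 mol → 0.40290 mol Al, 0.60435 mol O.
SiO2: 36.63/60.083 = 0.60966 mol → 0.60966 mol Si, 1.21932 mol O.
Total oxygen = 2.42702 mol. Normalization factor = 12/2.42702 = 4.94434.
Si per 12 O = 0.60966 × 4.94434 = 3.014.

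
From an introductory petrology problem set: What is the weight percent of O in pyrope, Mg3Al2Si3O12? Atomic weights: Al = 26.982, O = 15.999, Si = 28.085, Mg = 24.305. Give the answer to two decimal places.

Formula mass = 3*24.305 + 2*26.982 + 3*28.085 + 12*15.999 = 403.122 g/mol, of which 191.988 g is O.
So O makes up 191.988/403.122 = 0.4763 of the mass, i.e. 47.63%.

47.63 weight percent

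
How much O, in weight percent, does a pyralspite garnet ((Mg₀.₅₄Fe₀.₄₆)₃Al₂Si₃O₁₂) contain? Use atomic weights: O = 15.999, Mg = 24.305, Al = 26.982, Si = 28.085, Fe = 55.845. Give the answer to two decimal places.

42.98 weight percent

Formula mass = 1.62·24.305 + 1.38·55.845 + 2·26.982 + 3·28.085 + 12·15.999 = 446.647 g/mol, of which 191.988 g is O.
So O makes up 191.988/446.647 = 0.4298 of the mass, i.e. 42.98%.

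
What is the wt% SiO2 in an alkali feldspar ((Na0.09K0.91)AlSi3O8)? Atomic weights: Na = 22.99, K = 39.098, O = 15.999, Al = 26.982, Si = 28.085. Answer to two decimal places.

65.10 wt%

M((Na0.09K0.91)AlSi3O8) = 276.877 g/mol; M(SiO2) = 60.083 g/mol.
Moles SiO2 per formula unit = 3 Si ÷ 1 = 3.0000.
SiO2 fraction = (3.0000 × 60.083) / 276.877 = 180.249/276.877 = 0.6510.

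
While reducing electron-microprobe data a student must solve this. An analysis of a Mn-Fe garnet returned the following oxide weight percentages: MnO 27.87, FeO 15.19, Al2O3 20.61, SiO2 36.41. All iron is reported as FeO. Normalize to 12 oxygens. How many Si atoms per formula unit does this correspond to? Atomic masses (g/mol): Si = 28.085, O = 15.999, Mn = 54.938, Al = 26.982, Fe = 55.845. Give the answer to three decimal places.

MnO: 27.87/70.937 = 0.39288 mol → 0.39288 mol Mn, 0.39288 mol O.
FeO: 15.19/71.844 = 0.21143 mol → 0.21143 mol Fe, 0.21143 mol O.
Al2O3: 20.61/101.961 = 0.20214 mol → 0.40428 mol Al, 0.60642 mol O.
SiO2: 36.41/60.083 = 0.60600 mol → 0.60600 mol Si, 1.21200 mol O.
Total oxygen = 2.42273 mol. Normalization factor = 12/2.42273 = 4.95309.
Si per 12 O = 0.60600 × 4.95309 = 3.002.

3.002 Si apfu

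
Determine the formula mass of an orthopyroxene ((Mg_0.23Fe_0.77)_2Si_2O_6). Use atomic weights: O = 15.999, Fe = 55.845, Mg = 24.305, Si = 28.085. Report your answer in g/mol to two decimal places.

249.35 g/mol

Mg: 0.46 × 24.305 = 11.1803
Fe: 1.54 × 55.845 = 86.0013
Si: 2 × 28.085 = 56.1700
O: 6 × 15.999 = 95.9940
Summing the contributions gives the formula mass.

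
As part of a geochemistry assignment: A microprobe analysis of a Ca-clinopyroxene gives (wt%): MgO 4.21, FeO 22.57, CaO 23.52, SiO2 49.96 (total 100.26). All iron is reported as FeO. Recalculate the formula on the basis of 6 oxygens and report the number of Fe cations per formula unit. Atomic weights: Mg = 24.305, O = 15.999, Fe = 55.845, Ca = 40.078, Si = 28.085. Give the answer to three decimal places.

4.21 wt% MgO ÷ 40.304 g/mol = 0.10446 mol, giving 0.10446 Mg and 0.10446 O.
22.57 wt% FeO ÷ 71.844 g/mol = 0.31415 mol, giving 0.31415 Fe and 0.31415 O.
23.52 wt% CaO ÷ 56.077 g/mol = 0.41942 mol, giving 0.41942 Ca and 0.41942 O.
49.96 wt% SiO2 ÷ 60.083 g/mol = 0.83152 mol, giving 0.83152 Si and 1.66304 O.
Oxygen sums to 2.50107; scaling by 6/2.50107 = 2.39897 puts the formula on 6 O.
Fe: 0.31415 × 2.39897 = 0.754 atoms per formula unit.

0.754 Fe apfu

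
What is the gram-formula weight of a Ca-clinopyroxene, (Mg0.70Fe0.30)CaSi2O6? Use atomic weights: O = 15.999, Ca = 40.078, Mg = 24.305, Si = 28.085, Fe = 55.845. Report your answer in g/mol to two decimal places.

M = 0.70×24.305 + 0.30×55.845 + 1×40.078 + 2×28.085 + 6×15.999

226.01 g/mol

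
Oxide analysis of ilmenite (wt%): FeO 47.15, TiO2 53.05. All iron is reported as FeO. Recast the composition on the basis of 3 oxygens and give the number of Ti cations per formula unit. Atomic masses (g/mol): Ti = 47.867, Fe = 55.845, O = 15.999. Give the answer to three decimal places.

1.004 Ti apfu

FeO (M=71.844): mol = 0.65628; Fe = 0.65628, O = 0.65628.
TiO2 (M=79.865): mol = 0.66425; Ti = 0.66425, O = 1.32850.
ΣO = 1.98478; factor = 3/ΣO = 1.51150.
Ti apfu = 0.66425 × 1.51150 = 1.004.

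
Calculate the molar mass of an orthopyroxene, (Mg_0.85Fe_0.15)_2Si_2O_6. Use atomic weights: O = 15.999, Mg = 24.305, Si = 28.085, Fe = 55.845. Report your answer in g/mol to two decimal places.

M = 1.70×24.305 + 0.30×55.845 + 2×28.085 + 6×15.999

210.24 g/mol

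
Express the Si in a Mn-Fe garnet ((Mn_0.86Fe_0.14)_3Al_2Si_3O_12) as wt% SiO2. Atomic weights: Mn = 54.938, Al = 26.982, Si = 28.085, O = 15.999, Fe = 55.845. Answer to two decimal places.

Formula mass = 495.402 g/mol.
3 Si → 3.0000 mol SiO2 per formula unit; M(SiO2) = 60.083, so SiO2 mass = 180.249 g.
180.249/495.402 × 100 = 36.38 wt%.

36.38 wt%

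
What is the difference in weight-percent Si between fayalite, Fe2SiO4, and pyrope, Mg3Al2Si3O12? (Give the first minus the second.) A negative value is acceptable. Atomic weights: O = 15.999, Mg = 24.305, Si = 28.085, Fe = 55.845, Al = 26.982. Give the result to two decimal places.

Si in Fe2SiO4: molar mass 203.771 g/mol; 1×28.085 = 28.085 g → 13.78 wt%.
Si in Mg3Al2Si3O12: molar mass 403.122 g/mol; 3×28.085 = 84.255 g → 20.90 wt%.
Difference = 13.78 − 20.90 = -7.12 percentage points.

-7.12 percentage points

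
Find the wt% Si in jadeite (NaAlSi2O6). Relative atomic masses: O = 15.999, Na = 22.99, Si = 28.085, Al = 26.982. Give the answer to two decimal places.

Molar mass of NaAlSi2O6: 1·22.99 + 1·26.982 + 2·28.085 + 6·15.999 = 202.136 g/mol.
Mass of Si per formula unit: 2 × 28.085 = 56.170 g.
Weight fraction Si = 56.170 / 202.136 = 0.2779.

27.79 mass %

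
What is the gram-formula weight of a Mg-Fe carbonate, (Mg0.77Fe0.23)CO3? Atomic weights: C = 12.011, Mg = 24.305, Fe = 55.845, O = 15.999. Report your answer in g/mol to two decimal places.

The formula mass is the sum 0.77(24.305) + 0.23(55.845) + 1(12.011) + 3(15.999).

91.57 g/mol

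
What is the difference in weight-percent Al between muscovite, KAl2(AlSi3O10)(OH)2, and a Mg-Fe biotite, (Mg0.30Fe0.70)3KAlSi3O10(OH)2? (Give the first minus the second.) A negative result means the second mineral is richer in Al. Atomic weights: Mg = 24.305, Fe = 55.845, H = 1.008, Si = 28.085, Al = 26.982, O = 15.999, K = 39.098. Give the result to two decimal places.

14.74 percentage points

First mineral: 80.946 g Al in 398.303 g formula = 20.32 wt% Al.
Second mineral: 26.982 g Al in 483.488 g formula = 5.58 wt% Al.
20.32% − 5.58% gives a difference of 14.74 percentage points.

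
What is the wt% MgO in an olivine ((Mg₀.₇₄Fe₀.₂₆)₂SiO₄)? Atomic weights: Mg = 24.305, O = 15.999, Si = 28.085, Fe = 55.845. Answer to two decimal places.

37.97 wt%

M((Mg₀.₇₄Fe₀.₂₆)₂SiO₄) = 157.092 g/mol; M(MgO) = 40.304 g/mol.
Moles MgO per formula unit = 1.48 Mg ÷ 1 = 1.4800.
MgO fraction = (1.4800 × 40.304) / 157.092 = 59.650/157.092 = 0.3797.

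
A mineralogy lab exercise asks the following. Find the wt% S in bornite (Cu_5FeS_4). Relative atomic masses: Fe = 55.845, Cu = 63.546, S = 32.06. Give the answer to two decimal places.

25.56 mass %

Molar mass of Cu_5FeS_4: 5×63.546 + 1×55.845 + 4×32.06 = 501.815 g/mol.
Mass of S per formula unit: 4 × 32.06 = 128.240 g.
Weight fraction S = 128.240 / 501.815 = 0.2556.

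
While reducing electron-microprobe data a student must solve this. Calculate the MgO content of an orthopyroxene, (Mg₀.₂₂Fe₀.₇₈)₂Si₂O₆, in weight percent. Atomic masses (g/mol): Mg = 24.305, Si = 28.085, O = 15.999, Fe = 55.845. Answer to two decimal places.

M((Mg₀.₂₂Fe₀.₇₈)₂Si₂O₆) = 249.976 g/mol; M(MgO) = 40.304 g/mol.
Moles MgO per formula unit = 0.44 Mg ÷ 1 = 0.4400.
MgO fraction = (0.4400 × 40.304) / 249.976 = 17.734/249.976 = 0.0709.

7.09 wt%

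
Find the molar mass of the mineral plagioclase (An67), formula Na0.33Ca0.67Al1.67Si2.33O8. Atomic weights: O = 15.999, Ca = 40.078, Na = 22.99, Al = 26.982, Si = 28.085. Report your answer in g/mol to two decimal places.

272.93 g/mol

The formula mass is the sum 0.33*22.99 + 0.67*40.078 + 1.67*26.982 + 2.33*28.085 + 8*15.999.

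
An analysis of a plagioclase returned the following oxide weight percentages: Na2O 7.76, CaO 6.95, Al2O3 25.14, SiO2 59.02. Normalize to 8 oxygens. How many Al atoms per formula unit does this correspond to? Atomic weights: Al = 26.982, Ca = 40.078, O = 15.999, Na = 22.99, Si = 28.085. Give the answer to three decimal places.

7.76 wt% Na2O ÷ 61.979 g/mol = 0.12520 mol, giving 0.25040 Na and 0.12520 O.
6.95 wt% CaO ÷ 56.077 g/mol = 0.12394 mol, giving 0.12394 Ca and 0.12394 O.
25.14 wt% Al2O3 ÷ 101.961 g/mol = 0.24656 mol, giving 0.49312 Al and 0.73968 O.
59.02 wt% SiO2 ÷ 60.083 g/mol = 0.98231 mol, giving 0.98231 Si and 1.96462 O.
Oxygen sums to 2.95344; scaling by 8/2.95344 = 2.70871 puts the formula on 8 O.
Al: 0.49312 × 2.70871 = 1.336 atoms per formula unit.

1.336 Al apfu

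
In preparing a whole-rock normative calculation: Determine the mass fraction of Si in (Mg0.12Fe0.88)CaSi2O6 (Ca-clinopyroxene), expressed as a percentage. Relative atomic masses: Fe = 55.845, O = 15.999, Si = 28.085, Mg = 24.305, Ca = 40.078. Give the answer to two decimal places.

M((Mg0.12Fe0.88)CaSi2O6) = 244.302 g/mol.
Si contributes 2 × 28.085 = 56.170 g per mole.
56.170/244.302 = 0.2299 → 22.99%.

22.99 wt%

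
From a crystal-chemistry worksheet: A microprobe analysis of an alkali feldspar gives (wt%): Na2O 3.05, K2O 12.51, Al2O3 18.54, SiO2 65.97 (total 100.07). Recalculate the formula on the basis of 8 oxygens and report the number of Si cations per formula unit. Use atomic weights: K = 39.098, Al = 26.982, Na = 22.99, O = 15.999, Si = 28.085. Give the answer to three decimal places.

3.005 Si apfu

3.05 wt% Na2O ÷ 61.979 g/mol = 0.04921 mol, giving 0.09842 Na and 0.04921 O.
12.51 wt% K2O ÷ 94.195 g/mol = 0.13281 mol, giving 0.26562 K and 0.13281 O.
18.54 wt% Al2O3 ÷ 101.961 g/mol = 0.18183 mol, giving 0.36366 Al and 0.54549 O.
65.97 wt% SiO2 ÷ 60.083 g/mol = 1.09798 mol, giving 1.09798 Si and 2.19596 O.
Oxygen sums to 2.92347; scaling by 8/2.92347 = 2.73647 puts the formula on 8 O.
Si: 1.09798 × 2.73647 = 3.005 atoms per formula unit.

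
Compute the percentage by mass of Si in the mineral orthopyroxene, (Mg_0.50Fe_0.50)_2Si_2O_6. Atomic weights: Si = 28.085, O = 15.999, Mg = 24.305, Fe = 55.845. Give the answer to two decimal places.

24.18 mass %

M((Mg_0.50Fe_0.50)_2Si_2O_6) = 232.314 g/mol.
Si contributes 2 × 28.085 = 56.170 g per mole.
56.170/232.314 = 0.2418 → 24.18%.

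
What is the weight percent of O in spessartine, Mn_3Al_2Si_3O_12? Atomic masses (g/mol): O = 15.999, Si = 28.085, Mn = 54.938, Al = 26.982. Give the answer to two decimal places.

38.78 mass %

M(Mn_3Al_2Si_3O_12) = 495.021 g/mol.
O contributes 12 × 15.999 = 191.988 g per mole.
191.988/495.021 = 0.3878 → 38.78%.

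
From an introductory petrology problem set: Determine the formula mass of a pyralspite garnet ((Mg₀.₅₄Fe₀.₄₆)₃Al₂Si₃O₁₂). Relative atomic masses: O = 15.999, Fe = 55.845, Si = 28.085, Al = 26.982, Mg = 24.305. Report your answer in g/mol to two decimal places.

446.65 g/mol

M = 1.62×24.305 + 1.38×55.845 + 2×26.982 + 3×28.085 + 12×15.999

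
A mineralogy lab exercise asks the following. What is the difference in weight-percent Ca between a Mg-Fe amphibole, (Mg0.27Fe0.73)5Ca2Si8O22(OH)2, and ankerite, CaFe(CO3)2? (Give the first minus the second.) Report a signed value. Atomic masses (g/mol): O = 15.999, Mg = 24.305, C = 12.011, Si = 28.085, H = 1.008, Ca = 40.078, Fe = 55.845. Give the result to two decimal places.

Ca in (Mg0.27Fe0.73)5Ca2Si8O22(OH)2: molar mass 927.474 g/mol; 2×40.078 = 80.156 g → 8.64 wt%.
Ca in CaFe(CO3)2: molar mass 215.939 g/mol; 1×40.078 = 40.078 g → 18.56 wt%.
Difference = 8.64 − 18.56 = -9.92 percentage points.

-9.92 percentage points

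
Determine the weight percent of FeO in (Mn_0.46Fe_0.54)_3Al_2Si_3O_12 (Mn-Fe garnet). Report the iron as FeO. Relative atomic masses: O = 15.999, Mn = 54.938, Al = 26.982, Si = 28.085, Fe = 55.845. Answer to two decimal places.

Molar mass of (Mn_0.46Fe_0.54)_3Al_2Si_3O_12 = 1.38*54.938 + 1.62*55.845 + 2*26.982 + 3*28.085 + 12*15.999 = 496.490 g/mol.
Each formula unit contains 1.62 Fe, equivalent to 1.62/1 = 1.6200 mol FeO.
M(FeO) = 1×55.845 + 1×15.999 = 71.844 g/mol.
Mass of FeO per formula unit = 1.6200 × 71.844 = 116.387 g.
FeO wt% = 116.387 / 496.490 × 100 = 23.44%.

23.44 wt%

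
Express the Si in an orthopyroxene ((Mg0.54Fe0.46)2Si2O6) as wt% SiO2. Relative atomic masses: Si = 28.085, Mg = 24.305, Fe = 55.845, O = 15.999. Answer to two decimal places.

52.29 wt%

Molar mass of (Mg0.54Fe0.46)2Si2O6 = 1.08×24.305 + 0.92×55.845 + 2×28.085 + 6×15.999 = 229.791 g/mol.
Each formula unit contains 2 Si, equivalent to 2/1 = 2.0000 mol SiO2.
M(SiO2) = 1×28.085 + 2×15.999 = 60.083 g/mol.
Mass of SiO2 per formula unit = 2.0000 × 60.083 = 120.166 g.
SiO2 wt% = 120.166 / 229.791 × 100 = 52.29%.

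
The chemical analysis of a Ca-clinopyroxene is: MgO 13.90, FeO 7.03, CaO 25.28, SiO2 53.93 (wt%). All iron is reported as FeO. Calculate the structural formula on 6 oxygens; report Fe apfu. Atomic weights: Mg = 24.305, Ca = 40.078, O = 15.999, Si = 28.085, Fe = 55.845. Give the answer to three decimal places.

0.218 Fe apfu

13.90 wt% MgO ÷ 40.304 g/mol = 0.34488 mol, giving 0.34488 Mg and 0.34488 O.
7.03 wt% FeO ÷ 71.844 g/mol = 0.09785 mol, giving 0.09785 Fe and 0.09785 O.
25.28 wt% CaO ÷ 56.077 g/mol = 0.45081 mol, giving 0.45081 Ca and 0.45081 O.
53.93 wt% SiO2 ÷ 60.083 g/mol = 0.89759 mol, giving 0.89759 Si and 1.79518 O.
Oxygen sums to 2.68872; scaling by 6/2.68872 = 2.23155 puts the formula on 6 O.
Fe: 0.09785 × 2.23155 = 0.218 atoms per formula unit.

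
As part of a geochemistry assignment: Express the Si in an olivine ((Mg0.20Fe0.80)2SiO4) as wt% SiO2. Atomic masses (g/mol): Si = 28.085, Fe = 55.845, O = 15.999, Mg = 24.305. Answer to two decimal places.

M((Mg0.20Fe0.80)2SiO4) = 191.155 g/mol; M(SiO2) = 60.083 g/mol.
Moles SiO2 per formula unit = 1 Si ÷ 1 = 1.0000.
SiO2 fraction = (1.0000 × 60.083) / 191.155 = 60.083/191.155 = 0.3143.

31.43 wt%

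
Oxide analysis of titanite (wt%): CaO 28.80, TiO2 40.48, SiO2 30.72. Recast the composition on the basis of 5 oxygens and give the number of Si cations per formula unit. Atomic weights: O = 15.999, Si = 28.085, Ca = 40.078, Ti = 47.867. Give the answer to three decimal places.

CaO (M=56.077): mol = 0.51358; Ca = 0.51358, O = 0.51358.
TiO2 (M=79.865): mol = 0.50686; Ti = 0.50686, O = 1.01372.
SiO2 (M=60.083): mol = 0.51129; Si = 0.51129, O = 1.02258.
ΣO = 2.54988; factor = 5/ΣO = 1.96088.
Si apfu = 0.51129 × 1.96088 = 1.003.

1.003 Si apfu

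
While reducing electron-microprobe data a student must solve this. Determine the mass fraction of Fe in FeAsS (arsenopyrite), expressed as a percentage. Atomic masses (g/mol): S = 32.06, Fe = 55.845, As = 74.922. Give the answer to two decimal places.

M(FeAsS) = 162.827 g/mol.
Fe contributes 1 × 55.845 = 55.845 g per mole.
55.845/162.827 = 0.3430 → 34.30%.

34.30 wt%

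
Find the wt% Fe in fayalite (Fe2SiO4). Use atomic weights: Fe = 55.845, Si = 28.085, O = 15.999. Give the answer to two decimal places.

54.81 mass %

Molar mass of Fe2SiO4: 2·55.845 + 1·28.085 + 4·15.999 = 203.771 g/mol.
Mass of Fe per formula unit: 2 × 55.845 = 111.690 g.
Weight fraction Fe = 111.690 / 203.771 = 0.5481.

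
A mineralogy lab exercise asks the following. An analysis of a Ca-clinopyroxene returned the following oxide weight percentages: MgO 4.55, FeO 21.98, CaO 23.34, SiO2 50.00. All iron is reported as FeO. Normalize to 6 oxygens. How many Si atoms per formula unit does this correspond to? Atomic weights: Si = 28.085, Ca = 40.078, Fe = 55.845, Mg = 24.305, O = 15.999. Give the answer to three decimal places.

1.998 Si apfu

MgO (M=40.304): mol = 0.11289; Mg = 0.11289, O = 0.11289.
FeO (M=71.844): mol = 0.30594; Fe = 0.30594, O = 0.30594.
CaO (M=56.077): mol = 0.41621; Ca = 0.41621, O = 0.41621.
SiO2 (M=60.083): mol = 0.83218; Si = 0.83218, O = 1.66436.
ΣO = 2.49940; factor = 6/ΣO = 2.40058.
Si apfu = 0.83218 × 2.40058 = 1.998.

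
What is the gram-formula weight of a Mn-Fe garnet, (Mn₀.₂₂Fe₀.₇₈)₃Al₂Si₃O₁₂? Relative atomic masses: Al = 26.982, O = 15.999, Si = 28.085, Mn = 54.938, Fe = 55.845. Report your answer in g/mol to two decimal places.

Mn: 0.66 × 54.938 = 36.2591
Fe: 2.34 × 55.845 = 130.6773
Al: 2 × 26.982 = 53.9640
Si: 3 × 28.085 = 84.2550
O: 12 × 15.999 = 191.9880
Summing the contributions gives the formula mass.

497.14 g/mol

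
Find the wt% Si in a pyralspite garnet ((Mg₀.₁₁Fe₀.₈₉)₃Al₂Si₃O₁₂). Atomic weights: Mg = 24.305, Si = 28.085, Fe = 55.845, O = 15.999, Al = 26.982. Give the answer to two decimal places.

17.29 wt%

Formula mass = 0.33*24.305 + 2.67*55.845 + 2*26.982 + 3*28.085 + 12*15.999 = 487.334 g/mol, of which 84.255 g is Si.
So Si makes up 84.255/487.334 = 0.1729 of the mass, i.e. 17.29%.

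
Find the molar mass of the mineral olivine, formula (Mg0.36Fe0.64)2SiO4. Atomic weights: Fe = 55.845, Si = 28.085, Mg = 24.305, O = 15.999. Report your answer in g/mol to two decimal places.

M = 0.72·24.305 + 1.28·55.845 + 1·28.085 + 4·15.999

181.06 g/mol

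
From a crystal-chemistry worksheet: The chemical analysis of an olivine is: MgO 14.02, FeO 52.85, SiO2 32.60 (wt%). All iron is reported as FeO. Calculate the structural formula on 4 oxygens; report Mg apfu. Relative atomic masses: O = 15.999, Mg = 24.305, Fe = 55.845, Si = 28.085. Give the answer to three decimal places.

MgO (M=40.304): mol = 0.34786; Mg = 0.34786, O = 0.34786.
FeO (M=71.844): mol = 0.73562; Fe = 0.73562, O = 0.73562.
SiO2 (M=60.083): mol = 0.54258; Si = 0.54258, O = 1.08516.
ΣO = 2.16864; factor = 4/ΣO = 1.84447.
Mg apfu = 0.34786 × 1.84447 = 0.642.

0.642 Mg apfu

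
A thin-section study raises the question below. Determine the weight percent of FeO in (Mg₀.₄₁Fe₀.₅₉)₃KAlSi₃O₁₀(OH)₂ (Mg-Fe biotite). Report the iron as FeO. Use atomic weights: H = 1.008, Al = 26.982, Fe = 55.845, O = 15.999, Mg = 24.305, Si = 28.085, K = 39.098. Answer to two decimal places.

M((Mg₀.₄₁Fe₀.₅₉)₃KAlSi₃O₁₀(OH)₂) = 473.080 g/mol; M(FeO) = 71.844 g/mol.
Moles FeO per formula unit = 1.77 Fe ÷ 1 = 1.7700.
FeO fraction = (1.7700 × 71.844) / 473.080 = 127.164/473.080 = 0.2688.

26.88 wt%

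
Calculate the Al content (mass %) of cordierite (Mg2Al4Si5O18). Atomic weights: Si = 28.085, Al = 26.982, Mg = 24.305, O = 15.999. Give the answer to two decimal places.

18.45 mass %

Molar mass of Mg2Al4Si5O18: 2·24.305 + 4·26.982 + 5·28.085 + 18·15.999 = 584.945 g/mol.
Mass of Al per formula unit: 4 × 26.982 = 107.928 g.
Weight fraction Al = 107.928 / 584.945 = 0.1845.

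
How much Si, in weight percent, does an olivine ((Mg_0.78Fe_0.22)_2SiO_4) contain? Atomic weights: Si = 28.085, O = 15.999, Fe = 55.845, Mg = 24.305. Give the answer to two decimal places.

M((Mg_0.78Fe_0.22)_2SiO_4) = 154.569 g/mol.
Si contributes 1 × 28.085 = 28.085 g per mole.
28.085/154.569 = 0.1817 → 18.17%.

18.17 weight percent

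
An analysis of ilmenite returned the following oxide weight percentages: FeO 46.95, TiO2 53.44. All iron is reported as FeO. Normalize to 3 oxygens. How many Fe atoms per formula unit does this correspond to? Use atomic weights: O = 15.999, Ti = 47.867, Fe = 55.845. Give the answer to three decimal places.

FeO: 46.95/71.844 = 0.65350 mol → 0.65350 mol Fe, 0.65350 mol O.
TiO2: 53.44/79.865 = 0.66913 mol → 0.66913 mol Ti, 1.33826 mol O.
Total oxygen = 1.99176 mol. Normalization factor = 3/1.99176 = 1.50621.
Fe per 3 O = 0.65350 × 1.50621 = 0.984.

0.984 Fe apfu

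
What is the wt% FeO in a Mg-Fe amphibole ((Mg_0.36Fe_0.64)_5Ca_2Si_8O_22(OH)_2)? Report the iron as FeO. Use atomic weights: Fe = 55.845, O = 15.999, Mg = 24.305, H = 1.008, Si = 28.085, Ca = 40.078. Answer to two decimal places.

25.17 wt%

Formula mass = 913.281 g/mol.
3.20 Fe → 3.2000 mol FeO per formula unit; M(FeO) = 71.844, so FeO mass = 229.901 g.
229.901/913.281 × 100 = 25.17 wt%.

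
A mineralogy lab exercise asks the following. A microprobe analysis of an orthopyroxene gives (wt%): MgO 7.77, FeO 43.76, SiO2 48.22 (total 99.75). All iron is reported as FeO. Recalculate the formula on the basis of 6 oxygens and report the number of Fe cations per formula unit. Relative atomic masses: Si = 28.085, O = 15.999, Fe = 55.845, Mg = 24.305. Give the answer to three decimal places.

1.518 Fe apfu

MgO (M=40.304): mol = 0.19278; Mg = 0.19278, O = 0.19278.
FeO (M=71.844): mol = 0.60910; Fe = 0.60910, O = 0.60910.
SiO2 (M=60.083): mol = 0.80256; Si = 0.80256, O = 1.60512.
ΣO = 2.40700; factor = 6/ΣO = 2.49273.
Fe apfu = 0.60910 × 2.49273 = 1.518.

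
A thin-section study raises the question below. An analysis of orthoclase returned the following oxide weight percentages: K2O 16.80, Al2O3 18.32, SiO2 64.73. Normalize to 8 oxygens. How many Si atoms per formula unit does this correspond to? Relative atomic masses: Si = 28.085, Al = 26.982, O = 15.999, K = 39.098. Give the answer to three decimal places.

3.001 Si apfu

K2O (M=94.195): mol = 0.17835; K = 0.35670, O = 0.17835.
Al2O3 (M=101.961): mol = 0.17968; Al = 0.35936, O = 0.53904.
SiO2 (M=60.083): mol = 1.07734; Si = 1.07734, O = 2.15468.
ΣO = 2.87207; factor = 8/ΣO = 2.78545.
Si apfu = 1.07734 × 2.78545 = 3.001.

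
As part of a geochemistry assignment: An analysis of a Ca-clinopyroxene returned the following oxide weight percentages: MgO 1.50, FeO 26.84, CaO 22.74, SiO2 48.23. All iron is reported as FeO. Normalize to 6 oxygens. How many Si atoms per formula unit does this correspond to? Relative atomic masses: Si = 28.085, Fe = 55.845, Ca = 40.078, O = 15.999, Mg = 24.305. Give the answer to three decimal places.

MgO: 1.50/40.304 = 0.03722 mol → 0.03722 mol Mg, 0.03722 mol O.
FeO: 26.84/71.844 = 0.37359 mol → 0.37359 mol Fe, 0.37359 mol O.
CaO: 22.74/56.077 = 0.40551 mol → 0.40551 mol Ca, 0.40551 mol O.
SiO2: 48.23/60.083 = 0.80272 mol → 0.80272 mol Si, 1.60544 mol O.
Total oxygen = 2.42176 mol. Normalization factor = 6/2.42176 = 2.47754.
Si per 6 O = 0.80272 × 2.47754 = 1.989.

1.989 Si apfu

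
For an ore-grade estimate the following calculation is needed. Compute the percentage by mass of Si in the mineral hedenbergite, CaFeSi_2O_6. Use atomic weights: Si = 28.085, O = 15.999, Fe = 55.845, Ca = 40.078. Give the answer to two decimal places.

M(CaFeSi_2O_6) = 248.087 g/mol.
Si contributes 2 × 28.085 = 56.170 g per mole.
56.170/248.087 = 0.2264 → 22.64%.

22.64 mass %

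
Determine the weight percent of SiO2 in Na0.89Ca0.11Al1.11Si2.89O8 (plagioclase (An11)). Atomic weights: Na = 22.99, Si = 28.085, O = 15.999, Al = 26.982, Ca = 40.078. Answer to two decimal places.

65.78 wt%

Molar mass of Na0.89Ca0.11Al1.11Si2.89O8 = 0.89×22.99 + 0.11×40.078 + 1.11×26.982 + 2.89×28.085 + 8×15.999 = 263.977 g/mol.
Each formula unit contains 2.89 Si, equivalent to 2.89/1 = 2.8900 mol SiO2.
M(SiO2) = 1×28.085 + 2×15.999 = 60.083 g/mol.
Mass of SiO2 per formula unit = 2.8900 × 60.083 = 173.640 g.
SiO2 wt% = 173.640 / 263.977 × 100 = 65.78%.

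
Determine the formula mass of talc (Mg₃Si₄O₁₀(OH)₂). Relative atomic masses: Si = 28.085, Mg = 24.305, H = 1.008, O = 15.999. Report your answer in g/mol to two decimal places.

379.26 g/mol

The formula mass is the sum 3*24.305 + 4*28.085 + 12*15.999 + 2*1.008.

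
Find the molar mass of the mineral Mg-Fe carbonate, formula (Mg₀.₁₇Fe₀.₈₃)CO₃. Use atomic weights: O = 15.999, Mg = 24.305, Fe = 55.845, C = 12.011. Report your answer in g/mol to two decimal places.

The formula mass is the sum 0.17(24.305) + 0.83(55.845) + 1(12.011) + 3(15.999).

110.49 g/mol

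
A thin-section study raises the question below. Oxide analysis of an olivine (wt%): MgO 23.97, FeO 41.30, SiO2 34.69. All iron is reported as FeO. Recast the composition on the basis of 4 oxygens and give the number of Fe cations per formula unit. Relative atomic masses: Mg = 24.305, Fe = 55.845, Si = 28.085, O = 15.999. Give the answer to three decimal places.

MgO: 23.97/40.304 = 0.59473 mol → 0.59473 mol Mg, 0.59473 mol O.
FeO: 41.30/71.844 = 0.57486 mol → 0.57486 mol Fe, 0.57486 mol O.
SiO2: 34.69/60.083 = 0.57737 mol → 0.57737 mol Si, 1.15474 mol O.
Total oxygen = 2.32433 mol. Normalization factor = 4/2.32433 = 1.72093.
Fe per 4 O = 0.57486 × 1.72093 = 0.989.

0.989 Fe apfu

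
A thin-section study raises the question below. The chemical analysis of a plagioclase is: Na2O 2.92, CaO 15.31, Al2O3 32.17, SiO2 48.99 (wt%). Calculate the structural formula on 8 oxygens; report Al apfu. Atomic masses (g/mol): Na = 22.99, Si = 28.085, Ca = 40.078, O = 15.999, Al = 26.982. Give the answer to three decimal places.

1.742 Al apfu

2.92 wt% Na2O ÷ 61.979 g/mol = 0.04711 mol, giving 0.09422 Na and 0.04711 O.
15.31 wt% CaO ÷ 56.077 g/mol = 0.27302 mol, giving 0.27302 Ca and 0.27302 O.
32.17 wt% Al2O3 ÷ 101.961 g/mol = 0.31551 mol, giving 0.63102 Al and 0.94653 O.
48.99 wt% SiO2 ÷ 60.083 g/mol = 0.81537 mol, giving 0.81537 Si and 1.63074 O.
Oxygen sums to 2.89740; scaling by 8/2.89740 = 2.76110 puts the formula on 8 O.
Al: 0.63102 × 2.76110 = 1.742 atoms per formula unit.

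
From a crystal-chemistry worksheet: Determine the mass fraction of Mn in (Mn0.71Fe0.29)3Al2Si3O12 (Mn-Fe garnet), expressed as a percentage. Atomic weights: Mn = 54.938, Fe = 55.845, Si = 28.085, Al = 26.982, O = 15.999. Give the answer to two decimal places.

Formula mass = 2.13*54.938 + 0.87*55.845 + 2*26.982 + 3*28.085 + 12*15.999 = 495.810 g/mol, of which 117.018 g is Mn.
So Mn makes up 117.018/495.810 = 0.2360 of the mass, i.e. 23.60%.

23.60 mass %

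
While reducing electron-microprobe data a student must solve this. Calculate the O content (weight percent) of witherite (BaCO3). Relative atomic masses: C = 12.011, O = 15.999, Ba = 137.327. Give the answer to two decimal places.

M(BaCO3) = 197.335 g/mol.
O contributes 3 × 15.999 = 47.997 g per mole.
47.997/197.335 = 0.2432 → 24.32%.

24.32 weight percent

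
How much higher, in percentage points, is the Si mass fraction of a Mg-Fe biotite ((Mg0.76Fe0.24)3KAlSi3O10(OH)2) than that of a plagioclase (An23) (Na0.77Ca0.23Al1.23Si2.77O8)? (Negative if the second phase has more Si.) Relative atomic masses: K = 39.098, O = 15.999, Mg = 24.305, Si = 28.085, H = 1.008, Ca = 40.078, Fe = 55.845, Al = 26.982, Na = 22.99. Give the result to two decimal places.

M((Mg0.76Fe0.24)3KAlSi3O10(OH)2) = 439.963 g/mol, so wt% Si = 84.255/439.963 × 100 = 19.15%.
M(Na0.77Ca0.23Al1.23Si2.77O8) = 265.896 g/mol, so wt% Si = 77.795/265.896 × 100 = 29.26%.
19.15 − 29.26 = -10.11 pp.

-10.11 percentage points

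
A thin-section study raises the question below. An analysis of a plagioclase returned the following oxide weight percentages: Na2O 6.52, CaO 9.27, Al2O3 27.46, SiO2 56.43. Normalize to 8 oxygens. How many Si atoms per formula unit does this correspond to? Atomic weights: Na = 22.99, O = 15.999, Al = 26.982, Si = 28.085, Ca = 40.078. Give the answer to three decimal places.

2.541 Si apfu

Na2O (M=61.979): mol = 0.10520; Na = 0.21040, O = 0.10520.
CaO (M=56.077): mol = 0.16531; Ca = 0.16531, O = 0.16531.
Al2O3 (M=101.961): mol = 0.26932; Al = 0.53864, O = 0.80796.
SiO2 (M=60.083): mol = 0.93920; Si = 0.93920, O = 1.87840.
ΣO = 2.95687; factor = 8/ΣO = 2.70556.
Si apfu = 0.93920 × 2.70556 = 2.541.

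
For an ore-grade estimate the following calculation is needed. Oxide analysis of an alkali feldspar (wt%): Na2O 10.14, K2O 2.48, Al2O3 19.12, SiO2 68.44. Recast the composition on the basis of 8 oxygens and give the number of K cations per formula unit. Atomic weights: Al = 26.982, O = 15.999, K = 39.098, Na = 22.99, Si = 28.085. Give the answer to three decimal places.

Na2O (M=61.979): mol = 0.16360; Na = 0.32720, O = 0.16360.
K2O (M=94.195): mol = 0.02633; K = 0.05266, O = 0.02633.
Al2O3 (M=101.961): mol = 0.18752; Al = 0.37504, O = 0.56256.
SiO2 (M=60.083): mol = 1.13909; Si = 1.13909, O = 2.27818.
ΣO = 3.03067; factor = 8/ΣO = 2.63968.
K apfu = 0.05266 × 2.63968 = 0.139.

0.139 K apfu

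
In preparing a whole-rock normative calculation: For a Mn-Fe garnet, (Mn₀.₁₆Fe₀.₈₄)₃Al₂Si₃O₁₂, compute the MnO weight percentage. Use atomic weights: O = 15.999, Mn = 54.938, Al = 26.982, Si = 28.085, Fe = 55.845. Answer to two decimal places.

M((Mn₀.₁₆Fe₀.₈₄)₃Al₂Si₃O₁₂) = 497.307 g/mol; M(MnO) = 70.937 g/mol.
Moles MnO per formula unit = 0.48 Mn ÷ 1 = 0.4800.
MnO fraction = (0.4800 × 70.937) / 497.307 = 34.050/497.307 = 0.0685.

6.85 wt%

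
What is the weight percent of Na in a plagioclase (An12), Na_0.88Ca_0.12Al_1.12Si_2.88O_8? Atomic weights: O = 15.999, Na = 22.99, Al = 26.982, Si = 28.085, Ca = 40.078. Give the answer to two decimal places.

M(Na_0.88Ca_0.12Al_1.12Si_2.88O_8) = 264.137 g/mol.
Na contributes 0.88 × 22.99 = 20.231 g per mole.
20.231/264.137 = 0.0766 → 7.66%.

7.66 mass %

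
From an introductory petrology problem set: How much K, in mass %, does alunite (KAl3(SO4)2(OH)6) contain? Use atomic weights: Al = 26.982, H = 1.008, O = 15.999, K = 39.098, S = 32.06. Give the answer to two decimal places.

9.44 mass %

Molar mass of KAl3(SO4)2(OH)6: 1×39.098 + 3×26.982 + 2×32.06 + 14×15.999 + 6×1.008 = 414.198 g/mol.
Mass of K per formula unit: 1 × 39.098 = 39.098 g.
Weight fraction K = 39.098 / 414.198 = 0.0944.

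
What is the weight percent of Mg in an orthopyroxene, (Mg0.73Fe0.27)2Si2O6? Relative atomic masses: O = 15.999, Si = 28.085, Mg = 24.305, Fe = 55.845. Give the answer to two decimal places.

M((Mg0.73Fe0.27)2Si2O6) = 217.806 g/mol.
Mg contributes 1.46 × 24.305 = 35.485 g per mole.
35.485/217.806 = 0.1629 → 16.29%.

16.29 mass %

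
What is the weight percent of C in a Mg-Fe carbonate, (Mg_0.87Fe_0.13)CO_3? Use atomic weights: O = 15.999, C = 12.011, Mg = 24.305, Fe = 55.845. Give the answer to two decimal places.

M((Mg_0.87Fe_0.13)CO_3) = 88.413 g/mol.
C contributes 1 × 12.011 = 12.011 g per mole.
12.011/88.413 = 0.1359 → 13.59%.

13.59 mass %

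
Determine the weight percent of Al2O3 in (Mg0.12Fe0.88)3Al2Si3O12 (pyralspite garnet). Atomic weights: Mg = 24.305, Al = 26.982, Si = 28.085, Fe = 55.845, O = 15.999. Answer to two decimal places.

20.96 wt%

Molar mass of (Mg0.12Fe0.88)3Al2Si3O12 = 0.36·24.305 + 2.64·55.845 + 2·26.982 + 3·28.085 + 12·15.999 = 486.388 g/mol.
Each formula unit contains 2 Al, equivalent to 2/2 = 1.0000 mol Al2O3.
M(Al2O3) = 2×26.982 + 3×15.999 = 101.961 g/mol.
Mass of Al2O3 per formula unit = 1.0000 × 101.961 = 101.961 g.
Al2O3 wt% = 101.961 / 486.388 × 100 = 20.96%.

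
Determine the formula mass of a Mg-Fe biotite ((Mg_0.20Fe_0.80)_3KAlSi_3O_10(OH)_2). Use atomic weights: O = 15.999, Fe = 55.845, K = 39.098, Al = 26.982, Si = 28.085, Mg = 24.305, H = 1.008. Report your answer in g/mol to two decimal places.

Mg: 0.60 × 24.305 = 14.5830
Fe: 2.40 × 55.845 = 134.0280
K: 1 × 39.098 = 39.0980
Al: 1 × 26.982 = 26.9820
Si: 3 × 28.085 = 84.2550
O: 12 × 15.999 = 191.9880
H: 2 × 1.008 = 2.0160
Summing the contributions gives the formula mass.

492.95 g/mol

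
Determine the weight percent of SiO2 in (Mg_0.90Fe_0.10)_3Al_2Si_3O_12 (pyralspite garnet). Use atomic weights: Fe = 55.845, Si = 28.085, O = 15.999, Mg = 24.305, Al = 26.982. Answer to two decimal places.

43.69 wt%

M((Mg_0.90Fe_0.10)_3Al_2Si_3O_12) = 412.584 g/mol; M(SiO2) = 60.083 g/mol.
Moles SiO2 per formula unit = 3 Si ÷ 1 = 3.0000.
SiO2 fraction = (3.0000 × 60.083) / 412.584 = 180.249/412.584 = 0.4369.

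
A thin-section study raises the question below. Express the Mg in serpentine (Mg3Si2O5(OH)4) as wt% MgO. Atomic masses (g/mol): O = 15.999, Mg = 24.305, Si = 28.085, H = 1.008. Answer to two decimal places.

43.63 wt%

Formula mass = 277.108 g/mol.
3 Mg → 3.0000 mol MgO per formula unit; M(MgO) = 40.304, so MgO mass = 120.912 g.
120.912/277.108 × 100 = 43.63 wt%.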